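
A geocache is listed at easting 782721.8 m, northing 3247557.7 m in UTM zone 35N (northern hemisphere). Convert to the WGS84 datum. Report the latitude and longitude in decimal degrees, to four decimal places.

Zone 35N: λ₀ = 27°, k₀ = 0.9996, false easting 500000 m.
Meridian distance M = (N − FN)/k₀ = 3248857.2 m.
Inverse transverse Mercator on WGS84 gives φ = 29.32539961°, λ = 29.91120004°.

lat 29.3254°, lon 29.9112°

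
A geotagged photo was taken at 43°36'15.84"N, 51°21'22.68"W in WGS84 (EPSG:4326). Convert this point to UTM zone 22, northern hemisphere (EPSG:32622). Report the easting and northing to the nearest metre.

E 471245 m, N 4827998 m

Zone 22 central meridian λ₀ = 6×22 − 183 = -51°; Δλ = -0.3563°.
Transverse Mercator on WGS84 with k₀ = 0.9996 gives E = 471244.836 m, N = 4827997.610 m.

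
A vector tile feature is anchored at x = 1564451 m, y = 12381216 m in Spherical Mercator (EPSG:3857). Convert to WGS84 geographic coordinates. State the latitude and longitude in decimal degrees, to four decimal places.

lat 73.6640°, lon 14.0537°

R = 6378137 m. λ = x/R = 14.05370245°.
φ = 2·arctan(exp(y/R)) − 90° = 2·arctan(6.96708) − 90° = 73.66400066°.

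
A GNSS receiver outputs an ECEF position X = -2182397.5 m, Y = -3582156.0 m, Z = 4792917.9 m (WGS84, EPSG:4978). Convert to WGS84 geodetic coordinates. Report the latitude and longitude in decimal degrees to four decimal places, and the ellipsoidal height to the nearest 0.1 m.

λ = atan2(Y, X) = -121.35150020°; p = √(X²+Y²) = 4194603.7 m.
Bowring's method on WGS84 (a = 6378137 m, b = 6356752.314 m) gives φ = 48.99919953°, h = 3203.331 m.

lat 48.9992°, lon -121.3515°, h 3203.3 m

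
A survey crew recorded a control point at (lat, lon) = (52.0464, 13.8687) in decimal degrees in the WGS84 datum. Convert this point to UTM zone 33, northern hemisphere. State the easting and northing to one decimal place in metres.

Zone 33 central meridian λ₀ = 6×33 − 183 = 15°; Δλ = -1.1313°.
Transverse Mercator on WGS84 with k₀ = 0.9996 gives E = 422417.184 m, N = 5766802.953 m.

E 422417.2 m, N 5766803.0 m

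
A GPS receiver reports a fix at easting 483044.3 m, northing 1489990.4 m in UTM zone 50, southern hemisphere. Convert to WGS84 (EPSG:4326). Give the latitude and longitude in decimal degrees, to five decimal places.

lat -76.66970°, lon 116.34120°

Zone 50S: λ₀ = 117°, k₀ = 0.9996, false easting 500000 m, false northing 10000000 m.
Meridian distance M = (N − FN)/k₀ = -8513415.0 m.
Inverse transverse Mercator on WGS84 gives φ = -76.66970013°, λ = 116.34119956°.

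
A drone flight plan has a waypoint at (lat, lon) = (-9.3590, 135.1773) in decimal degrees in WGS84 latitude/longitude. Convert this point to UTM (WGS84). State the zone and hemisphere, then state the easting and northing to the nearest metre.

Zone 53S: E 519468 m, N 8965452 m

Longitude 135.1773° lies in the 6° band [132°, 138°), giving zone 53; latitude is south of the equator, so 53S.
Zone 53 central meridian λ₀ = 6×53 − 183 = 135°; Δλ = +0.1773°.
Transverse Mercator on WGS84 with k₀ = 0.9996 gives E = 519468.186 m, N = 8965452.494 m.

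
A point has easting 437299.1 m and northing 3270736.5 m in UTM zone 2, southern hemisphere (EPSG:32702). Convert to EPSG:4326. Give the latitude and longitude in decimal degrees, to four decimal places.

lat -60.6941°, lon -172.1483°

Zone 2S: λ₀ = -171°, k₀ = 0.9996, false easting 500000 m, false northing 10000000 m.
Meridian distance M = (N − FN)/k₀ = -6731956.3 m.
Inverse transverse Mercator on WGS84 gives φ = -60.69409975°, λ = -172.14829945°.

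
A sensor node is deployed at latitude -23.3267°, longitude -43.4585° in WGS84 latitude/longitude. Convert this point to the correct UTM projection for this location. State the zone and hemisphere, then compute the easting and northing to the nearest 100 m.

Zone 23S: E 657600 m, N 7419500 m

Longitude -43.4585° lies in the 6° band [-48°, -42°), giving zone 23; latitude is south of the equator, so 23S.
Zone 23 central meridian λ₀ = 6×23 − 183 = -45°; Δλ = +1.5415°.
Transverse Mercator on WGS84 with k₀ = 0.9996 gives E = 657605.672 m, N = 7419474.239 m.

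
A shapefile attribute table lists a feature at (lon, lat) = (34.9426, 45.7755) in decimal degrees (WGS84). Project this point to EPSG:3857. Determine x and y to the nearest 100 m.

x 3889800 m, y 5744400 m

Web Mercator is spherical with R = a = 6378137 m.
x = R·λ = 6378137 × 0.609863419 = 3889792.439 m.
y = R·ln tan(π/4 + φ/2) = 6378137 × 0.900646323 = 5744445.636 m.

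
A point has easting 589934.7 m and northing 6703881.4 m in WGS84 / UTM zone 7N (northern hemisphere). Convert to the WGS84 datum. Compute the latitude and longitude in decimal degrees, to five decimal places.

lat 60.46110°, lon -139.36470°

Zone 7N: λ₀ = -141°, k₀ = 0.9996, false easting 500000 m.
Meridian distance M = (N − FN)/k₀ = 6706564.0 m.
Inverse transverse Mercator on WGS84 gives φ = 60.46110026°, λ = -139.36470007°.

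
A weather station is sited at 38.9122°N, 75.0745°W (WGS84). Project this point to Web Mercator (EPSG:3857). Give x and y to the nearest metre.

Web Mercator is spherical with R = a = 6378137 m.
x = R·λ = 6378137 × -1.310297209 = -8357255.112 m.
y = R·ln tan(π/4 + φ/2) = 6378137 × 0.738319476 = 4709102.768 m.

x -8357255 m, y 4709103 m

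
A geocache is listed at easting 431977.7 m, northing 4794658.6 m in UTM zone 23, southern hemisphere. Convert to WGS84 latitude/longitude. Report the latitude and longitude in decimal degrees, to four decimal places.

Zone 23S: λ₀ = -45°, k₀ = 0.9996, false easting 500000 m, false northing 10000000 m.
Meridian distance M = (N − FN)/k₀ = -5207424.4 m.
Inverse transverse Mercator on WGS84 gives φ = -46.99810004°, λ = -45.89469993°.

lat -46.9981°, lon -45.8947°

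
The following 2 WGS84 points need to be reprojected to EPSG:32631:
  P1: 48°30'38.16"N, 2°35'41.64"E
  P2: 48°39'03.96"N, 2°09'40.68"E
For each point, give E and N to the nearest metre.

P1: E 470081 m, N 5373133 m; P2: E 438228 m, N 5389011 m

UTM zone 31N: λ₀ = 3°, k₀ = 0.9996.
P1 (48.5106°, 2.5949°) → (470080.783, 5373133.057) m.
P2 (48.6511°, 2.1613°) → (438228.309, 5389010.814) m.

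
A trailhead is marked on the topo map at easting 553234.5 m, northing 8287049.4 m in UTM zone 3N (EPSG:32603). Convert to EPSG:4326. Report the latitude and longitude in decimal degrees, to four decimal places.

Zone 3N: λ₀ = -165°, k₀ = 0.9996, false easting 500000 m.
Meridian distance M = (N − FN)/k₀ = 8290365.5 m.
Inverse transverse Mercator on WGS84 gives φ = 74.66509959°, λ = -163.19639964°.

lat 74.6651°, lon -163.1964°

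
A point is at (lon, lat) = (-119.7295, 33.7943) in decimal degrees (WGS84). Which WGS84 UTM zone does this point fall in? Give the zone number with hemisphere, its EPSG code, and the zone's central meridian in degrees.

UTM zone = ⌊(λ + 180)/6⌋ + 1; -119.7295° ∈ [-120°, -114°) → zone 11.
Hemisphere: N (φ ≥ 0).
Central meridian λ₀ = 6×11 − 183 = -117°.
EPSG code: 32611.

Zone 11N (EPSG:32611), central meridian -117°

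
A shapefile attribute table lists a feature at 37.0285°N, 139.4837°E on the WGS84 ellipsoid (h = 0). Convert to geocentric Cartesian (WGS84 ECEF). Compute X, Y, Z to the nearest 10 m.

X -3875680 m, Y 3312050 m, Z 3819920 m

WGS84: a = 6378137 m, e² = 0.006694380; N(φ) = a/√(1−e²sin²φ) = 6385893.485 m.
X = (N+h)·cosφ·cosλ = -3875675.226 m; Y = (N+h)·cosφ·sinλ = 3312046.688 m; Z = (N(1−e²)+h)·sinφ = 3819918.667 m.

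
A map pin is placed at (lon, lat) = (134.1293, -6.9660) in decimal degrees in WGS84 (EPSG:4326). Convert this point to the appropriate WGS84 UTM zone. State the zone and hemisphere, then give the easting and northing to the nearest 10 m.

Zone 53S: E 403820 m, N 9229920 m

Longitude 134.1293° lies in the 6° band [132°, 138°), giving zone 53; latitude is south of the equator, so 53S.
Zone 53 central meridian λ₀ = 6×53 − 183 = 135°; Δλ = -0.8707°.
Transverse Mercator on WGS84 with k₀ = 0.9996 gives E = 403819.729 m, N = 9229921.076 m.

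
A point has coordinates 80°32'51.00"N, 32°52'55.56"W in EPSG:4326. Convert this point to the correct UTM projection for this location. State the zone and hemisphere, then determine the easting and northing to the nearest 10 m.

Zone 25N: E 502160 m, N 8942700 m

Longitude -32.8821° lies in the 6° band [-36°, -30°), giving zone 25; latitude is north of the equator, so 25N.
Zone 25 central meridian λ₀ = 6×25 − 183 = -33°; Δλ = +0.1179°.
Transverse Mercator on WGS84 with k₀ = 0.9996 gives E = 502161.634 m, N = 8942698.365 m.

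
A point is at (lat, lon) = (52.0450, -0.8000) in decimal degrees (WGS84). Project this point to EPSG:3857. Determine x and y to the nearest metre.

x -89056 m, y 6808266 m

Web Mercator is spherical with R = a = 6378137 m.
x = R·λ = 6378137 × -0.013962634 = -89055.593 m.
y = R·ln tan(π/4 + φ/2) = 6378137 × 1.067438050 = 6808266.125 m.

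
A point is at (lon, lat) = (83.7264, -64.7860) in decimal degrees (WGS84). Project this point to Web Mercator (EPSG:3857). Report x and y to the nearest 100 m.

Web Mercator is spherical with R = a = 6378137 m.
x = R·λ = 6378137 × 1.461301351 = 9320380.214 m.
y = R·ln tan(π/4 + φ/2) = 6378137 × -1.497651649 = -9552227.399 m.

x 9320400 m, y -9552200 m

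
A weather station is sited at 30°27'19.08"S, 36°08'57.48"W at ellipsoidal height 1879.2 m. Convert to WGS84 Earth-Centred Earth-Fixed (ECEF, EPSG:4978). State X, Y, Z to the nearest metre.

X 4444761 m, Y -3247037 m, Z -3214936 m

WGS84: a = 6378137 m, e² = 0.006694380; N(φ) = a/√(1−e²sin²φ) = 6383628.882 m.
X = (N+h)·cosφ·cosλ = 4444761.161 m; Y = (N+h)·cosφ·sinλ = -3247037.421 m; Z = (N(1−e²)+h)·sinφ = -3214936.294 m.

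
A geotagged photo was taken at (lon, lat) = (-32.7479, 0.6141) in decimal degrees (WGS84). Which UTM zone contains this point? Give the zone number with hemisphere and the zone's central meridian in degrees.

Zone 25N, central meridian -33°

UTM zone = ⌊(λ + 180)/6⌋ + 1; -32.7479° ∈ [-36°, -30°) → zone 25.
Hemisphere: N (φ ≥ 0).
Central meridian λ₀ = 6×25 − 183 = -33°.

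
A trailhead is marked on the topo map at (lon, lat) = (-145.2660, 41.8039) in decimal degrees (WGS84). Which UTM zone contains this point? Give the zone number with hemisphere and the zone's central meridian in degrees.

UTM zone = ⌊(λ + 180)/6⌋ + 1; -145.2660° ∈ [-150°, -144°) → zone 6.
Hemisphere: N (φ ≥ 0).
Central meridian λ₀ = 6×6 − 183 = -147°.

Zone 6N, central meridian -147°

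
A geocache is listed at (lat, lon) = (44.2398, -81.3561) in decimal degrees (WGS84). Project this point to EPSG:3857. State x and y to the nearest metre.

Web Mercator is spherical with R = a = 6378137 m.
x = R·λ = 6378137 × -1.419931812 = -9056519.625 m.
y = R·ln tan(π/4 + φ/2) = 6378137 × 0.862732658 = 5502627.090 m.

x -9056520 m, y 5502627 m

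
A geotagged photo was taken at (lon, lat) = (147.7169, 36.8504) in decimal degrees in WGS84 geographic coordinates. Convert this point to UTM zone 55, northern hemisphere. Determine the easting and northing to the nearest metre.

Zone 55 central meridian λ₀ = 6×55 − 183 = 147°; Δλ = +0.7169°.
Transverse Mercator on WGS84 with k₀ = 0.9996 gives E = 563912.163 m, N = 4078516.770 m.

E 563912 m, N 4078517 m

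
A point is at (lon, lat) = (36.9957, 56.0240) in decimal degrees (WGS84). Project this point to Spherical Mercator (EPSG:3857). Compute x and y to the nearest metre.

x 4118342 m, y 7563195 m

Web Mercator is spherical with R = a = 6378137 m.
x = R·λ = 6378137 × 0.645696774 = 4118342.486 m.
y = R·ln tan(π/4 + φ/2) = 6378137 × 1.185800001 = 7563194.862 m.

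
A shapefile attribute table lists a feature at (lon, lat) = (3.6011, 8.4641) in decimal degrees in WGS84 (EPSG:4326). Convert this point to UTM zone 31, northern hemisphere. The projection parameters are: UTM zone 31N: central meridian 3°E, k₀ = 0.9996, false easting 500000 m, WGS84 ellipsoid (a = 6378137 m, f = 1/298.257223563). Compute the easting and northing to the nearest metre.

Zone 31 central meridian λ₀ = 6×31 − 183 = 3°; Δλ = +0.6011°.
Transverse Mercator on WGS84 with k₀ = 0.9996 gives E = 566164.829 m, N = 935656.497 m.

E 566165 m, N 935656 m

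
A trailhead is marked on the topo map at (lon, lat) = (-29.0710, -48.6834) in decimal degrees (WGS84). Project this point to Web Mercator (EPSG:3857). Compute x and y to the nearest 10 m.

x -3236170 m, y -6221310 m

Web Mercator is spherical with R = a = 6378137 m.
x = R·λ = 6378137 × -0.507384667 = -3236168.917 m.
y = R·ln tan(π/4 + φ/2) = 6378137 × -0.975411903 = -6221310.746 m.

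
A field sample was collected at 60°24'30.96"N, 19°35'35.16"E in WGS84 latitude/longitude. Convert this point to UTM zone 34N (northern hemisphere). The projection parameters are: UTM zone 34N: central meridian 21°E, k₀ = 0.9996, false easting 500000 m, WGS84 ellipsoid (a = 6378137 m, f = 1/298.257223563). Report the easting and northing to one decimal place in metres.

E 422500.1 m, N 6697744.9 m

Zone 34 central meridian λ₀ = 6×34 − 183 = 21°; Δλ = -1.4069°.
Transverse Mercator on WGS84 with k₀ = 0.9996 gives E = 422500.055 m, N = 6697744.919 m.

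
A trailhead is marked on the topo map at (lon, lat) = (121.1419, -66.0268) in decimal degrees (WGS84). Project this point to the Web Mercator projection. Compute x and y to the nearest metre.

x 13485455 m, y -9884185 m

Web Mercator is spherical with R = a = 6378137 m.
x = R·λ = 6378137 × 2.114325017 = 13485454.622 m.
y = R·ln tan(π/4 + φ/2) = 6378137 × -1.549697761 = -9884184.626 m.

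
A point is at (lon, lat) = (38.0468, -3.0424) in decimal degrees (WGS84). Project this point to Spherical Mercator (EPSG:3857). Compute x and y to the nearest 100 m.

Web Mercator is spherical with R = a = 6378137 m.
x = R·λ = 6378137 × 0.664041930 = 4235350.402 m.
y = R·ln tan(π/4 + φ/2) = 6378137 × -0.053124868 = -338837.687 m.

x 4235400 m, y -338800 m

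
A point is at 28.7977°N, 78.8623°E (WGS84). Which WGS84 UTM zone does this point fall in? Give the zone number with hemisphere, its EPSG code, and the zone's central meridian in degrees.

Zone 44N (EPSG:32644), central meridian 81°

UTM zone = ⌊(λ + 180)/6⌋ + 1; 78.8623° ∈ [78°, 84°) → zone 44.
Hemisphere: N (φ ≥ 0).
Central meridian λ₀ = 6×44 − 183 = 81°.
EPSG code: 32644.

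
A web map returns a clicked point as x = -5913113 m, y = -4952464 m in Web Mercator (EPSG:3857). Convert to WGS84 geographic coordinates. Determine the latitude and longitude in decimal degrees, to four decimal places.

R = 6378137 m. λ = x/R = -53.11839785°.
φ = 2·arctan(exp(y/R)) − 90° = 2·arctan(0.46002) − 90° = -40.59279982°.

lat -40.5928°, lon -53.1184°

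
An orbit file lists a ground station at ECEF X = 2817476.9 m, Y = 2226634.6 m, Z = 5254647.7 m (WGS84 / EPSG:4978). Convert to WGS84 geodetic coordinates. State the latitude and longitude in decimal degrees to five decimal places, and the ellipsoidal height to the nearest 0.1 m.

lat 55.82970°, lon 38.31910°, h 1005.3 m

λ = atan2(Y, X) = 38.31909983°; p = √(X²+Y²) = 3591110.9 m.
Bowring's method on WGS84 (a = 6378137 m, b = 6356752.314 m) gives φ = 55.82970014°, h = 1005.348 m.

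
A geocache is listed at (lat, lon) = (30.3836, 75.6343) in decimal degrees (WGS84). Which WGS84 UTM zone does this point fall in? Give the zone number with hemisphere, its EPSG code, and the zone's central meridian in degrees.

Zone 43N (EPSG:32643), central meridian 75°

UTM zone = ⌊(λ + 180)/6⌋ + 1; 75.6343° ∈ [72°, 78°) → zone 43.
Hemisphere: N (φ ≥ 0).
Central meridian λ₀ = 6×43 − 183 = 75°.
EPSG code: 32643.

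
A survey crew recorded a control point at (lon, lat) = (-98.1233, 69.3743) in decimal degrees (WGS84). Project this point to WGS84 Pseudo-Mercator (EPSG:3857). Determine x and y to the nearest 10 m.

x -10923040 m, y 10868060 m

Web Mercator is spherical with R = a = 6378137 m.
x = R·λ = 6378137 × -1.712574658 = -10923035.791 m.
y = R·ln tan(π/4 + φ/2) = 6378137 × 1.703954705 = 10868056.552 m.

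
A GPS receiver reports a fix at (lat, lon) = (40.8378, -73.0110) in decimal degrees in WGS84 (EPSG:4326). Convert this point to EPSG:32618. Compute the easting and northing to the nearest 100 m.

Zone 18 central meridian λ₀ = 6×18 − 183 = -75°; Δλ = +1.9890°.
Transverse Mercator on WGS84 with k₀ = 0.9996 gives E = 667692.294 m, N = 4522655.345 m.

E 667700 m, N 4522700 m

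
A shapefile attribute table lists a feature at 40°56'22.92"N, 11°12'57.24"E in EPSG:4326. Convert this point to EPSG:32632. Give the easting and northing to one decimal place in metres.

E 686537.0 m, N 4534427.5 m

Zone 32 central meridian λ₀ = 6×32 − 183 = 9°; Δλ = +2.2159°.
Transverse Mercator on WGS84 with k₀ = 0.9996 gives E = 686536.983 m, N = 4534427.488 m.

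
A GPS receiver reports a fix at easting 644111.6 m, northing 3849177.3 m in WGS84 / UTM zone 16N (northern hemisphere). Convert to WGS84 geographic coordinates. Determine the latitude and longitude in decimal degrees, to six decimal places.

lat 34.774600°, lon -85.425100°

Zone 16N: λ₀ = -87°, k₀ = 0.9996, false easting 500000 m.
Meridian distance M = (N − FN)/k₀ = 3850717.6 m.
Inverse transverse Mercator on WGS84 gives φ = 34.77459968°, λ = -85.42509998°.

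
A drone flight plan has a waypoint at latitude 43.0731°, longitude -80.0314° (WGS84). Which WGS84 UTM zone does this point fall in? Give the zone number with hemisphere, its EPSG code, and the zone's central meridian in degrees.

UTM zone = ⌊(λ + 180)/6⌋ + 1; -80.0314° ∈ [-84°, -78°) → zone 17.
Hemisphere: N (φ ≥ 0).
Central meridian λ₀ = 6×17 − 183 = -81°.
EPSG code: 32617.

Zone 17N (EPSG:32617), central meridian -81°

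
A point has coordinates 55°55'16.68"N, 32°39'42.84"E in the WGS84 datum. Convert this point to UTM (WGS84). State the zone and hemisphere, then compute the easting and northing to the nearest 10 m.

Longitude 32.6619° lies in the 6° band [30°, 36°), giving zone 36; latitude is north of the equator, so 36N.
Zone 36 central meridian λ₀ = 6×36 − 183 = 33°; Δλ = -0.3381°.
Transverse Mercator on WGS84 with k₀ = 0.9996 gives E = 478870.657 m, N = 6197372.183 m.

Zone 36N: E 478870 m, N 6197370 m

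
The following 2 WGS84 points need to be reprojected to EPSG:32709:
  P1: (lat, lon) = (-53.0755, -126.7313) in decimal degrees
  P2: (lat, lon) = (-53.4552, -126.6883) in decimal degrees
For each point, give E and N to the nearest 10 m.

P1: E 651980 m, N 4116920 m; P2: E 653490 m, N 4074600 m

UTM zone 9S: λ₀ = -129°, k₀ = 0.9996.
P1 (-53.0755°, -126.7313°) → (651976.550, 4116924.762) m.
P2 (-53.4552°, -126.6883°) → (653490.375, 4074602.061) m.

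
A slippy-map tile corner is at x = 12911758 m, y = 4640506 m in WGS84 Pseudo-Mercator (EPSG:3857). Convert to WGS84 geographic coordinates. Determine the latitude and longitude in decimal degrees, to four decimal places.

R = 6378137 m. λ = x/R = 115.98829556°.
φ = 2·arctan(exp(y/R)) − 90° = 2·arctan(2.07003) − 90° = 38.43109952°.

lat 38.4311°, lon 115.9883°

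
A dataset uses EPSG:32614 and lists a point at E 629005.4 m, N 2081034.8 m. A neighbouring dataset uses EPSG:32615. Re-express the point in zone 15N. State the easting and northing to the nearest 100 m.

E -3700 m, N 2087400 m

UTM 14N → geographic: φ = 18.81710013°, λ = -97.77570003°.
UTM 15N (λ₀ = -93°) forward: E = -3653.589 m, N = 2087371.649 m.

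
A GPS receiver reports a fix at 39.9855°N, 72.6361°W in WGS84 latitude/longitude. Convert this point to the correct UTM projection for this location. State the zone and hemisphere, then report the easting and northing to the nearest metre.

Longitude -72.6361° lies in the 6° band [-78°, -72°), giving zone 18; latitude is north of the equator, so 18N.
Zone 18 central meridian λ₀ = 6×18 − 183 = -75°; Δλ = +2.3639°.
Transverse Mercator on WGS84 with k₀ = 0.9996 gives E = 701834.559 m, N = 4428824.216 m.

Zone 18N: E 701835 m, N 4428824 m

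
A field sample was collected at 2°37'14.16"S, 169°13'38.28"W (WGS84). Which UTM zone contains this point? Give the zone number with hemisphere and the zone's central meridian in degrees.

UTM zone = ⌊(λ + 180)/6⌋ + 1; -169.2273° ∈ [-174°, -168°) → zone 2.
Hemisphere: S (φ < 0).
Central meridian λ₀ = 6×2 − 183 = -171°.

Zone 2S, central meridian -171°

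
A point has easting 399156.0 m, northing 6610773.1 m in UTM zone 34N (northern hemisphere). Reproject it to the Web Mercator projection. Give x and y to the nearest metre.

x 2138692 m, y 8316255 m

Unproject from UTM 34N (λ₀ = 21°) → φ = 59.62289977°, λ = 19.21220025°.
Web Mercator (R = 6378137 m): x = 2138692.348 m, y = 8316255.020 m.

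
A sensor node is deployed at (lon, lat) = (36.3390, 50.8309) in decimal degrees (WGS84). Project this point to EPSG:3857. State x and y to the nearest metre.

x 4045239 m, y 6591436 m

Web Mercator is spherical with R = a = 6378137 m.
x = R·λ = 6378137 × 0.634235197 = 4045238.976 m.
y = R·ln tan(π/4 + φ/2) = 6378137 × 1.033442246 = 6591436.224 m.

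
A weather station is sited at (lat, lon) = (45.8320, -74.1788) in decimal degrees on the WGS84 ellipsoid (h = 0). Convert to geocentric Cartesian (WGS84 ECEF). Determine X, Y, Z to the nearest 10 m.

WGS84: a = 6378137 m, e² = 0.006694380; N(φ) = a/√(1−e²sin²φ) = 6389149.842 m.
X = (N+h)·cosφ·cosλ = 1213703.940 m; Y = (N+h)·cosφ·sinλ = -4283089.197 m; Z = (N(1−e²)+h)·sinφ = 4552256.410 m.

X 1213700 m, Y -4283090 m, Z 4552260 m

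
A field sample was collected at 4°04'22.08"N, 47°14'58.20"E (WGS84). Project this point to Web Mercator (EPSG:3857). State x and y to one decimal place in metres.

x 5259790.3 m, y 453764.3 m

Web Mercator is spherical with R = a = 6378137 m.
x = R·λ = 6378137 × 0.824659345 = 5259790.280 m.
y = R·ln tan(π/4 + φ/2) = 6378137 × 0.071143709 = 453764.321 m.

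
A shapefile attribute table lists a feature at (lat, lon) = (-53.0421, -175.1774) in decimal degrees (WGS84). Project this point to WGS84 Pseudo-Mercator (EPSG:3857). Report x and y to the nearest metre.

Web Mercator is spherical with R = a = 6378137 m.
x = R·λ = 6378137 × -3.057422405 = -19500658.966 m.
y = R·ln tan(π/4 + φ/2) = 6378137 × -1.096055021 = -6990789.081 m.

x -19500659 m, y -6990789 m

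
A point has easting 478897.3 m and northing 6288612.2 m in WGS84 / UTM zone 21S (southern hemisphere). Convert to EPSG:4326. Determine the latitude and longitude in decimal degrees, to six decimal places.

lat -33.541900°, lon -57.227300°

Zone 21S: λ₀ = -57°, k₀ = 0.9996, false easting 500000 m, false northing 10000000 m.
Meridian distance M = (N − FN)/k₀ = -3712872.9 m.
Inverse transverse Mercator on WGS84 gives φ = -33.54190021°, λ = -57.22730011°.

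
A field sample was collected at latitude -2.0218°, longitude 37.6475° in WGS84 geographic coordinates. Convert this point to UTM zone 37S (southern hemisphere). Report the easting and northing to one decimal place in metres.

Zone 37 central meridian λ₀ = 6×37 − 183 = 39°; Δλ = -1.3525°.
Transverse Mercator on WGS84 with k₀ = 0.9996 gives E = 349579.646 m, N = 9776466.778 m.

E 349579.6 m, N 9776466.8 m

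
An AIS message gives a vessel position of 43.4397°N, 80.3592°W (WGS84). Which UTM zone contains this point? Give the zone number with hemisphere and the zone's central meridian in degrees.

UTM zone = ⌊(λ + 180)/6⌋ + 1; -80.3592° ∈ [-84°, -78°) → zone 17.
Hemisphere: N (φ ≥ 0).
Central meridian λ₀ = 6×17 − 183 = -81°.

Zone 17N, central meridian -81°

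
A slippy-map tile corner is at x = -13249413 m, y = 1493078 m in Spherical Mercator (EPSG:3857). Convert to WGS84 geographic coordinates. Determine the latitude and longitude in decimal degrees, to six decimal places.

R = 6378137 m. λ = x/R = -119.02150204°.
φ = 2·arctan(exp(y/R)) − 90° = 2·arctan(1.26376) − 90° = 13.29169951°.

lat 13.291700°, lon -119.021502°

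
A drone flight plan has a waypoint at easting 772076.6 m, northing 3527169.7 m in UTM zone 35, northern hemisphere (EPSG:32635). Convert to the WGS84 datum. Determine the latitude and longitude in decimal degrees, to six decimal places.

Zone 35N: λ₀ = 27°, k₀ = 0.9996, false easting 500000 m.
Meridian distance M = (N − FN)/k₀ = 3528581.1 m.
Inverse transverse Mercator on WGS84 gives φ = 31.84779988°, λ = 29.87519953°.

lat 31.847800°, lon 29.875200°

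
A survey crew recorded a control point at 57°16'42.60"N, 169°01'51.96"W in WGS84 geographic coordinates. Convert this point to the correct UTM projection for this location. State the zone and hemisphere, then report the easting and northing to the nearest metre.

Zone 2N: E 618702 m, N 6350104 m

Longitude -169.0311° lies in the 6° band [-174°, -168°), giving zone 2; latitude is north of the equator, so 2N.
Zone 2 central meridian λ₀ = 6×2 − 183 = -171°; Δλ = +1.9689°.
Transverse Mercator on WGS84 with k₀ = 0.9996 gives E = 618701.912 m, N = 6350104.070 m.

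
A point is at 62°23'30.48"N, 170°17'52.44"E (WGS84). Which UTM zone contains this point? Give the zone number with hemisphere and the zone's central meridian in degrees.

Zone 59N, central meridian 171°

UTM zone = ⌊(λ + 180)/6⌋ + 1; 170.2979° ∈ [168°, 174°) → zone 59.
Hemisphere: N (φ ≥ 0).
Central meridian λ₀ = 6×59 − 183 = 171°.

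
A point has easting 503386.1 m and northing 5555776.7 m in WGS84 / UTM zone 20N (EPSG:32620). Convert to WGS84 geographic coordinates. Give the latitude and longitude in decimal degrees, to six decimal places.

Zone 20N: λ₀ = -63°, k₀ = 0.9996, false easting 500000 m.
Meridian distance M = (N − FN)/k₀ = 5557999.9 m.
Inverse transverse Mercator on WGS84 gives φ = 50.15420029°, λ = -62.95260058°.

lat 50.154200°, lon -62.952601°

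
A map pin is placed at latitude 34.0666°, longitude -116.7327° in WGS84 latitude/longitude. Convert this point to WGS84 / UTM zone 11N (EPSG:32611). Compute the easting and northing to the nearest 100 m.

Zone 11 central meridian λ₀ = 6×11 − 183 = -117°; Δλ = +0.2673°.
Transverse Mercator on WGS84 with k₀ = 0.9996 gives E = 524665.328 m, N = 3769572.722 m.

E 524700 m, N 3769600 m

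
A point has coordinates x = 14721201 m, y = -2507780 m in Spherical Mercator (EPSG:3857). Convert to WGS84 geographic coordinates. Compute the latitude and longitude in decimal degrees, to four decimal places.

lat -21.9688°, lon 132.2428°

R = 6378137 m. λ = x/R = 132.24279859°.
φ = 2·arctan(exp(y/R)) − 90° = 2·arctan(0.67490) − 90° = -21.96880238°.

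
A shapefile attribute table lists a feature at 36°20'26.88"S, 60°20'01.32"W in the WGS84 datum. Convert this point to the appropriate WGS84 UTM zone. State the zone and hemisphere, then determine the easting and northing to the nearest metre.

Zone 20S: E 739295 m, N 5974950 m

Longitude -60.3337° lies in the 6° band [-66°, -60°), giving zone 20; latitude is south of the equator, so 20S.
Zone 20 central meridian λ₀ = 6×20 − 183 = -63°; Δλ = +2.6663°.
Transverse Mercator on WGS84 with k₀ = 0.9996 gives E = 739295.023 m, N = 5974949.933 m.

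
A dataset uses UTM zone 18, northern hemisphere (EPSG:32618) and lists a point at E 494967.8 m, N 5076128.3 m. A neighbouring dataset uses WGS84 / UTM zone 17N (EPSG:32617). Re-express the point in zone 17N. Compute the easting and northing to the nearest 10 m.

UTM 18N → geographic: φ = 45.83870044°, λ = -75.06480034°.
UTM 17N (λ₀ = -81°) forward: E = 960885.646 m, N = 5093281.478 m.

E 960890 m, N 5093280 m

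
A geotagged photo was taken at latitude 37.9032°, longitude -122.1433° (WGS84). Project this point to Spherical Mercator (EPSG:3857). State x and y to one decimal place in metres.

Web Mercator is spherical with R = a = 6378137 m.
x = R·λ = 6378137 × -2.131802744 = -13596929.960 m.
y = R·ln tan(π/4 + φ/2) = 6378137 × 0.715845431 = 4565760.230 m.

x -13596930.0 m, y 4565760.2 m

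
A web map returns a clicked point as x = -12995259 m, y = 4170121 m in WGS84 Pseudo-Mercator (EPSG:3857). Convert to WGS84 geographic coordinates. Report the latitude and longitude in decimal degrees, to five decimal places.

lat 35.04590°, lon -116.73840°

R = 6378137 m. λ = x/R = -116.73839781°.
φ = 2·arctan(exp(y/R)) − 90° = 2·arctan(1.92286) − 90° = 35.04590352°.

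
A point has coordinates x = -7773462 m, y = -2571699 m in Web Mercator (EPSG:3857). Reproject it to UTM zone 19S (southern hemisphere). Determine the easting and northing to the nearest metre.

E 414608 m, N 7511559 m

Web Mercator inverse (R = 6378137 m) → φ = -22.50029838°, λ = -69.83019725°.
UTM 19S forward: E = 414608.042 m, N = 7511558.565 m.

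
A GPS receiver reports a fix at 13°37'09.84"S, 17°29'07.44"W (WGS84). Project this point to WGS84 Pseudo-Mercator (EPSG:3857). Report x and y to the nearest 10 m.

Web Mercator is spherical with R = a = 6378137 m.
x = R·λ = 6378137 × -0.305177801 = -1946465.824 m.
y = R·ln tan(π/4 + φ/2) = 6378137 × -0.239974009 = -1530587.105 m.

x -1946470 m, y -1530590 m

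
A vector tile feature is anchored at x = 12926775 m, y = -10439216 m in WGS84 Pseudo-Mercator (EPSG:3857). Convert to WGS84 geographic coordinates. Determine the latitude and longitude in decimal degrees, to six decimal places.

R = 6378137 m. λ = x/R = 116.12319557°.
φ = 2·arctan(exp(y/R)) − 90° = 2·arctan(0.19462) − 90° = -67.97379991°.

lat -67.973800°, lon 116.123196°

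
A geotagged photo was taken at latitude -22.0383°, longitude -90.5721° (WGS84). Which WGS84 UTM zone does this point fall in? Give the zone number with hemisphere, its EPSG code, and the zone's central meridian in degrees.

UTM zone = ⌊(λ + 180)/6⌋ + 1; -90.5721° ∈ [-96°, -90°) → zone 15.
Hemisphere: S (φ < 0).
Central meridian λ₀ = 6×15 − 183 = -93°.
EPSG code: 32715.

Zone 15S (EPSG:32715), central meridian -93°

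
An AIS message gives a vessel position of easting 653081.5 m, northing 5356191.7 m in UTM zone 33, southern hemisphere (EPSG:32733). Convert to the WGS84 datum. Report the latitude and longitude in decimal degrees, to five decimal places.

lat -41.93140°, lon 16.84640°

Zone 33S: λ₀ = 15°, k₀ = 0.9996, false easting 500000 m, false northing 10000000 m.
Meridian distance M = (N − FN)/k₀ = -4645666.6 m.
Inverse transverse Mercator on WGS84 gives φ = -41.93140032°, λ = 16.84640040°.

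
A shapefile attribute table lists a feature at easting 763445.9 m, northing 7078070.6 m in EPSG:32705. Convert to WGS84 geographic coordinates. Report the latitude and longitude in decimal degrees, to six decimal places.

lat -26.393200°, lon -150.359300°

Zone 5S: λ₀ = -153°, k₀ = 0.9996, false easting 500000 m, false northing 10000000 m.
Meridian distance M = (N − FN)/k₀ = -2923098.6 m.
Inverse transverse Mercator on WGS84 gives φ = -26.39319982°, λ = -150.35930021°.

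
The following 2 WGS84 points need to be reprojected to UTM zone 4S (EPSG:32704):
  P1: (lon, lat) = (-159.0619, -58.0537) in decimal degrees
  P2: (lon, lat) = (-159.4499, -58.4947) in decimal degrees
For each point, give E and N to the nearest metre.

UTM zone 4S: λ₀ = -159°, k₀ = 0.9996.
P1 (-58.0537°, -159.0619°) → (496346.619, 3565309.554) m.
P2 (-58.4947°, -159.4499°) → (473774.647, 3516123.421) m.

P1: E 496347 m, N 3565310 m; P2: E 473775 m, N 3516123 m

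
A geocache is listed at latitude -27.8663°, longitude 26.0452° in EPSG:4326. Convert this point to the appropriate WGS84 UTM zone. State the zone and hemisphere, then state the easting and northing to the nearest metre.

Longitude 26.0452° lies in the 6° band [24°, 30°), giving zone 35; latitude is south of the equator, so 35S.
Zone 35 central meridian λ₀ = 6×35 − 183 = 27°; Δλ = -0.9548°.
Transverse Mercator on WGS84 with k₀ = 0.9996 gives E = 406003.572 m, N = 6917242.023 m.

Zone 35S: E 406004 m, N 6917242 m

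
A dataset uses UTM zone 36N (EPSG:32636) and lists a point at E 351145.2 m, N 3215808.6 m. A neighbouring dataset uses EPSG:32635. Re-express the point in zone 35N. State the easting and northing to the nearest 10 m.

UTM 36N → geographic: φ = 29.06189964°, λ = 31.47090019°.
UTM 35N (λ₀ = 27°) forward: E = 935440.616 m, N = 3223106.861 m.

E 935440 m, N 3223110 m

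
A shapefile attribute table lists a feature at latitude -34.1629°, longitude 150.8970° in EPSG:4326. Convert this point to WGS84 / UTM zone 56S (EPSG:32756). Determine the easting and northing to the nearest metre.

Zone 56 central meridian λ₀ = 6×56 − 183 = 153°; Δλ = -2.1030°.
Transverse Mercator on WGS84 with k₀ = 0.9996 gives E = 306147.806 m, N = 6217783.454 m.

E 306148 m, N 6217783 m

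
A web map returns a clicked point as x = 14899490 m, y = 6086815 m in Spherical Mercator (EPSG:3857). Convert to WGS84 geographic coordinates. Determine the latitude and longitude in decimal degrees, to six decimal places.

R = 6378137 m. λ = x/R = 133.84439593°.
φ = 2·arctan(exp(y/R)) − 90° = 2·arctan(2.59692) − 90° = 47.87940186°.

lat 47.879402°, lon 133.844396°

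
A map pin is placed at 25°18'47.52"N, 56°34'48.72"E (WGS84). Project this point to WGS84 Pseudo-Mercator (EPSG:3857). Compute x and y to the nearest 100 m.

x 6298500 m, y 2914300 m

Web Mercator is spherical with R = a = 6378137 m.
x = R·λ = 6378137 × 0.987510781 = 6298479.053 m.
y = R·ln tan(π/4 + φ/2) = 6378137 × 0.456914534 = 2914263.493 m.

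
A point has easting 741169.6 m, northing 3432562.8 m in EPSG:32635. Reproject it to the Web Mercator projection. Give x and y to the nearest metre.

x 3286808 m, y 3633009 m

Unproject from UTM 35N (λ₀ = 27°) → φ = 31.00200001°, λ = 29.52589966°.
Web Mercator (R = 6378137 m): x = 3286808.115 m, y = 3633008.885 m.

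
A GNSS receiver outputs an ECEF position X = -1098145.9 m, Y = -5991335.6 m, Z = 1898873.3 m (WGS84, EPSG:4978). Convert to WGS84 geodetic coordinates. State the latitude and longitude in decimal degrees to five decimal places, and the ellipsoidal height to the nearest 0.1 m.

λ = atan2(Y, X) = -100.38640018°; p = √(X²+Y²) = 6091143.3 m.
Bowring's method on WGS84 (a = 6378137 m, b = 6356752.314 m) gives φ = 17.42409955°, h = 4028.134 m.

lat 17.42410°, lon -100.38640°, h 4028.1 m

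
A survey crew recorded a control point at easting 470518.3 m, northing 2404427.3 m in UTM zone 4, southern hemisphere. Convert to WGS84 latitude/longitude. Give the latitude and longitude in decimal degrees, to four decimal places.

Zone 4S: λ₀ = -159°, k₀ = 0.9996, false easting 500000 m, false northing 10000000 m.
Meridian distance M = (N − FN)/k₀ = -7598612.1 m.
Inverse transverse Mercator on WGS84 gives φ = -68.47119996°, λ = -159.71990077°.

lat -68.4712°, lon -159.7199°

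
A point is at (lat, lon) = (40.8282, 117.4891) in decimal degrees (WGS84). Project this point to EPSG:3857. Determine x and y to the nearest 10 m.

x 13078830 m, y 4987030 m

Web Mercator is spherical with R = a = 6378137 m.
x = R·λ = 6378137 × 2.050571630 = 13078826.786 m.
y = R·ln tan(π/4 + φ/2) = 6378137 × 0.781895110 = 4987034.133 m.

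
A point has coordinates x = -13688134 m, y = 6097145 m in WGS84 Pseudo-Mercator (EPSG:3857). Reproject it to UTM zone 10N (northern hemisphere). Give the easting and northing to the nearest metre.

E 502793 m, N 5309810 m

Web Mercator inverse (R = 6378137 m) → φ = 47.94160211°, λ = -122.96259983°.
UTM 10N forward: E = 502793.031 m, N = 5309810.252 m.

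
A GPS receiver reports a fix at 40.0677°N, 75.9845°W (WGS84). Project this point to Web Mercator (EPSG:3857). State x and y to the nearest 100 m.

Web Mercator is spherical with R = a = 6378137 m.
x = R·λ = 6378137 × -1.326179705 = -8458555.848 m.
y = R·ln tan(π/4 + φ/2) = 6378137 × 0.764452871 = 4875785.142 m.

x -8458600 m, y 4875800 m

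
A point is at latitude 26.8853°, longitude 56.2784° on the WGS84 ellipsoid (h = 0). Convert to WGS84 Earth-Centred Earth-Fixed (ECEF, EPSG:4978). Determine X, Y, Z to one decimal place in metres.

WGS84: a = 6378137 m, e² = 0.006694380; N(φ) = a/√(1−e²sin²φ) = 6382507.114 m.
X = (N+h)·cosφ·cosλ = 3160317.435 m; Y = (N+h)·cosφ·sinλ = 4734828.199 m; Z = (N(1−e²)+h)·sinφ = 2866885.953 m.

X 3160317.4 m, Y 4734828.2 m, Z 2866886.0 m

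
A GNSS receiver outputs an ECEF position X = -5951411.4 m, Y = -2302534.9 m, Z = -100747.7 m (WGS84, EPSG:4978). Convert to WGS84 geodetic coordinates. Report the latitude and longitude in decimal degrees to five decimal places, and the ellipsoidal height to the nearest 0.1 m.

lat -0.91060°, lon -158.84910°, h 3961.6 m

λ = atan2(Y, X) = -158.84910003°; p = √(X²+Y²) = 6381298.0 m.
Bowring's method on WGS84 (a = 6378137 m, b = 6356752.314 m) gives φ = -0.91059962°, h = 3961.642 m.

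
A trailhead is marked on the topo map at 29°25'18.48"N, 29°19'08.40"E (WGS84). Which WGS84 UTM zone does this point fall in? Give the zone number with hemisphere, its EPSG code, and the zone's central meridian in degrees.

Zone 35N (EPSG:32635), central meridian 27°

UTM zone = ⌊(λ + 180)/6⌋ + 1; 29.3190° ∈ [24°, 30°) → zone 35.
Hemisphere: N (φ ≥ 0).
Central meridian λ₀ = 6×35 − 183 = 27°.
EPSG code: 32635.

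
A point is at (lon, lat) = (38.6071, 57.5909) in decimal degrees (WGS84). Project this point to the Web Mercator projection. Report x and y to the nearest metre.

Web Mercator is spherical with R = a = 6378137 m.
x = R·λ = 6378137 × 0.673821010 = 4297722.713 m.
y = R·ln tan(π/4 + φ/2) = 6378137 × 1.235762883 = 7881864.967 m.

x 4297723 m, y 7881865 m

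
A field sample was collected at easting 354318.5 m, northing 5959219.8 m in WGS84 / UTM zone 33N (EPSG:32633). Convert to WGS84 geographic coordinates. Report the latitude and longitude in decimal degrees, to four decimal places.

lat 53.7612°, lon 12.7900°

Zone 33N: λ₀ = 15°, k₀ = 0.9996, false easting 500000 m.
Meridian distance M = (N − FN)/k₀ = 5961604.4 m.
Inverse transverse Mercator on WGS84 gives φ = 53.76120018°, λ = 12.78999928°.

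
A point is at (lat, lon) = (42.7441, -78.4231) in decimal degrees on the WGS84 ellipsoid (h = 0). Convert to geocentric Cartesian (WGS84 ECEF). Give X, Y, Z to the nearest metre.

WGS84: a = 6378137 m, e² = 0.006694380; N(φ) = a/√(1−e²sin²φ) = 6387994.527 m.
X = (N+h)·cosφ·cosλ = 941462.938 m; Y = (N+h)·cosφ·sinλ = -4595856.083 m; Z = (N(1−e²)+h)·sinφ = 4306667.615 m.

X 941463 m, Y -4595856 m, Z 4306668 m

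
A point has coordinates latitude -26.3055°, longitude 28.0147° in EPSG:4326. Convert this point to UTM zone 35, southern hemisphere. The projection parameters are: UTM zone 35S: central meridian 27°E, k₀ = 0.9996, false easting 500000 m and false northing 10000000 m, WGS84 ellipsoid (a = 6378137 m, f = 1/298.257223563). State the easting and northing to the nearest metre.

Zone 35 central meridian λ₀ = 6×35 − 183 = 27°; Δλ = +1.0147°.
Transverse Mercator on WGS84 with k₀ = 0.9996 gives E = 601287.951 m, N = 7090085.757 m.

E 601288 m, N 7090086 m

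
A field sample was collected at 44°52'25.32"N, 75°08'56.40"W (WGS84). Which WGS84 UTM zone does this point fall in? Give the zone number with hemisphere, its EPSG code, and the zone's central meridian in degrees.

UTM zone = ⌊(λ + 180)/6⌋ + 1; -75.1490° ∈ [-78°, -72°) → zone 18.
Hemisphere: N (φ ≥ 0).
Central meridian λ₀ = 6×18 − 183 = -75°.
EPSG code: 32618.

Zone 18N (EPSG:32618), central meridian -75°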